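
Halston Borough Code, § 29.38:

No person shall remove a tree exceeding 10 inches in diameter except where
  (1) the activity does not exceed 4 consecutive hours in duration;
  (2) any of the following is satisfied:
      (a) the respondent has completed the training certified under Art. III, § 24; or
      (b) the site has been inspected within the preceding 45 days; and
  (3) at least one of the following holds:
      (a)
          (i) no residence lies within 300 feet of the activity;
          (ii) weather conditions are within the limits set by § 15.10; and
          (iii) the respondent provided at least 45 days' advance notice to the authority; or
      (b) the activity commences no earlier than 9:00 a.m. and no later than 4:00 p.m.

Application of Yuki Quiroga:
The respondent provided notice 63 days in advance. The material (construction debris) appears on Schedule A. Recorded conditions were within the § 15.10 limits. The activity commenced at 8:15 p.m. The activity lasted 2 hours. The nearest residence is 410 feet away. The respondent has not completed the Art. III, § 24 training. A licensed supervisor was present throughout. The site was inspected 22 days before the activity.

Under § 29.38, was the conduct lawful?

Yes — lawful.

(1) ≤ 4 hrs duration — met.
(a) training certified — not satisfied.
(b) site inspected — satisfied.
(2): F OR T → true.
(i) no residence in 300 ft — satisfied.
(ii) weather ok — met.
(iii) ≥45 days' notice — met.
(a): T AND T AND T → true.
(b) start within hours — not satisfied.
(3) = T OR F = true.
Overall = T AND T AND T = true.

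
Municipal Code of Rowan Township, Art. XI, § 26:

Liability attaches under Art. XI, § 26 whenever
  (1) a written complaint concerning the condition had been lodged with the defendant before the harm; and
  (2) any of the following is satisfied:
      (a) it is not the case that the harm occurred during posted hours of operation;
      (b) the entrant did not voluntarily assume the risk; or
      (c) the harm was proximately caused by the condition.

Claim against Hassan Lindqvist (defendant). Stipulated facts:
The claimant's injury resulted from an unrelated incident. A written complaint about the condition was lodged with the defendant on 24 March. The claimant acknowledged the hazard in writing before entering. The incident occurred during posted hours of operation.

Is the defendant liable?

(1) complaint lodged — satisfied.
(a) not (during posted hours) — not met.
(b) no assumed risk — not met.
(c) proximate cause — not satisfied.
(2): F OR F OR F → false.
Overall = T AND F = false.

No — not liable.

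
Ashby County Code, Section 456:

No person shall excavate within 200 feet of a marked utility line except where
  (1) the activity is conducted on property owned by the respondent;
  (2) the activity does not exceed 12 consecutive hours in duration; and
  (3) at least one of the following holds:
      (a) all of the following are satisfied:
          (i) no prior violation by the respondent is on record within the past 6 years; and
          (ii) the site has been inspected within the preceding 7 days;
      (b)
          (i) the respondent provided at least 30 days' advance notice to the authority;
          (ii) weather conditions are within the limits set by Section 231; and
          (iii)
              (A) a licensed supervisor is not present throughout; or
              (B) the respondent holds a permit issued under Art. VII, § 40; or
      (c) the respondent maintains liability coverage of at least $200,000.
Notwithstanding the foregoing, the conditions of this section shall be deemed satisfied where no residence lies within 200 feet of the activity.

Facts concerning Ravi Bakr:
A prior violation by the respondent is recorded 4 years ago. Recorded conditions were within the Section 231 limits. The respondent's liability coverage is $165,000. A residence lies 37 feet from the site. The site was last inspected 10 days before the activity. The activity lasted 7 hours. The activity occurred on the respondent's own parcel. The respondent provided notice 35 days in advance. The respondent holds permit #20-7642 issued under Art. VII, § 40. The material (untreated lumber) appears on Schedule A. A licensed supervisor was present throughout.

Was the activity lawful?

(1) own property — holds.
(2) ≤ 12 hrs duration — holds.
(i) no prior violation — not satisfied.
(ii) site inspected — fails.
(a) = F AND F = false.
(i) ≥30 days' notice — satisfied.
(ii) weather ok — met.
(A) not (supervisor present) — not satisfied.
(B) holds permit — met.
(iii): F OR T → true.
(b): T AND T AND T → true.
(c) coverage ≥ $200,000 — fails.
So (3) is satisfied (F OR T OR F).
Overall: T AND T AND T → true.
Exception (no residence in 200 ft) — not satisfied.
Result: main true OR exception false → true.

Yes — lawful.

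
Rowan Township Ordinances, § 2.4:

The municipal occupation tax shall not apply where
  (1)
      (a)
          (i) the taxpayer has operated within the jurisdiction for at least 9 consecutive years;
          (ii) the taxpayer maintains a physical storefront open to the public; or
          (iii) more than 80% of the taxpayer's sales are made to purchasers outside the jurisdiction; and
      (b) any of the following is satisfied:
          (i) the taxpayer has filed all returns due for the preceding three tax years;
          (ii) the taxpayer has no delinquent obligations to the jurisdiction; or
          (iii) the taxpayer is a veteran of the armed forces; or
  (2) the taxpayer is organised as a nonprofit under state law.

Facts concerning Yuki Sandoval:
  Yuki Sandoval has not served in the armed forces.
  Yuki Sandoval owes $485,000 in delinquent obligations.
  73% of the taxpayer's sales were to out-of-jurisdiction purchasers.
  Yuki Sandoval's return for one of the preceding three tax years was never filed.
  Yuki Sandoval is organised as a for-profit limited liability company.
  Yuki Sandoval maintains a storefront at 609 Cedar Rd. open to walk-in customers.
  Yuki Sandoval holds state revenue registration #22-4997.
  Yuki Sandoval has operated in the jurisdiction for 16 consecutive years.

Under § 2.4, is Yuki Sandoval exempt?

(i) ≥ 9 yrs in jurisdiction — met.
(ii) has storefront — holds.
(iii) >80% out-of-jur. sales — not satisfied.
(a) = T OR T OR F = true.
(i) returns current — fails.
(ii) no delinquency — not met.
(iii) veteran — not satisfied.
(b): F OR F OR F → false.
(1): T AND F → false.
(2) nonprofit — fails.
Overall: F OR F → false.

No — not exempt.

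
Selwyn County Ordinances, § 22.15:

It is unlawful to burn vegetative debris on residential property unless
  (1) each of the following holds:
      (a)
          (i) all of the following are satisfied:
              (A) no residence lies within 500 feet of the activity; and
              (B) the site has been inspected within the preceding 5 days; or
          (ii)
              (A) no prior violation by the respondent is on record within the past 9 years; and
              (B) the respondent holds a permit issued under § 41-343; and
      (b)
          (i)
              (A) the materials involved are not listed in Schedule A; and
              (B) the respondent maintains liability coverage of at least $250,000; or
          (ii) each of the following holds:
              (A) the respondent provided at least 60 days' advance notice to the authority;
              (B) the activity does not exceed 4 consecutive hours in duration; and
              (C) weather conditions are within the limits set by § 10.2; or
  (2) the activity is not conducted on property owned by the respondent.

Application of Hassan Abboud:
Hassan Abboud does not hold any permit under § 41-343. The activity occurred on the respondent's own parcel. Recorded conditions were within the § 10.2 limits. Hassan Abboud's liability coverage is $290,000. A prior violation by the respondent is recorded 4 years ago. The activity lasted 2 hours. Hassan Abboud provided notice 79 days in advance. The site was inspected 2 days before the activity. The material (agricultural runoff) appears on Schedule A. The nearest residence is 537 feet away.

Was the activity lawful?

(A) no residence in 500 ft — satisfied.
(B) site inspected — met.
(i): T AND T → true.
(A) no prior violation — not satisfied.
(B) holds permit — not met.
(ii): F AND F → false.
So (a) is satisfied (T OR F).
(A) not (Schedule A material) — not met.
(B) coverage ≥ $250,000 — holds.
(i): F AND T → false.
(A) ≥60 days' notice — holds.
(B) ≤ 4 hrs duration — met.
(C) weather ok — met.
So (ii) is satisfied (T AND T AND T).
(b): F OR T → true.
So (1) is satisfied (T AND T).
(2) not (own property) — not met.
So Overall is satisfied (T OR F).

Yes — lawful.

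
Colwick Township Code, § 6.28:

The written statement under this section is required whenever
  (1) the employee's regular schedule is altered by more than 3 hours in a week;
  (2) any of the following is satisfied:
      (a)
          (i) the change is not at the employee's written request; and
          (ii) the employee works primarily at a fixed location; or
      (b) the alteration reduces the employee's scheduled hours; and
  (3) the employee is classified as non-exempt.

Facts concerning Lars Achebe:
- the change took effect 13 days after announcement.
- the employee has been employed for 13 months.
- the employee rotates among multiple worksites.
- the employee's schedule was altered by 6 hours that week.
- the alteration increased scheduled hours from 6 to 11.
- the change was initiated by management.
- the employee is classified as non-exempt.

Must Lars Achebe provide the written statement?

(1) schedule shift > 3h — met.
(i) not employee-requested — holds.
(ii) fixed location — not met.
(a) = T AND F = false.
(b) hours reduced — not satisfied.
So (2) is not satisfied (F OR F).
(3) non-exempt — holds.
So Overall is not satisfied (T AND F AND T).

No — not required.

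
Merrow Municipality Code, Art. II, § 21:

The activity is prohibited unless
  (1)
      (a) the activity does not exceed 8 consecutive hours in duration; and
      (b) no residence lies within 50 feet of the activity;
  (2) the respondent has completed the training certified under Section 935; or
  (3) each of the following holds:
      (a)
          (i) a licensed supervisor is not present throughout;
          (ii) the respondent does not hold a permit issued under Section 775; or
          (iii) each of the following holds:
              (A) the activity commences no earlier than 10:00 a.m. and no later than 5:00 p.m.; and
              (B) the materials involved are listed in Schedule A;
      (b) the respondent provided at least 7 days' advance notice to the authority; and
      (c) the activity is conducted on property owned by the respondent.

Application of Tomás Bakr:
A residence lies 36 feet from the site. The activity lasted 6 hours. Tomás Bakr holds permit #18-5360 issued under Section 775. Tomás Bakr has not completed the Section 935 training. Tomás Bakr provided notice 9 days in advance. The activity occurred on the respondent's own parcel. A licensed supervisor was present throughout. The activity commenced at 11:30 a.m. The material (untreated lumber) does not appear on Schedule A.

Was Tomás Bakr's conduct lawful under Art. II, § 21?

No — unlawful.

(a) ≤ 8 hrs duration — met.
(b) no residence in 50 ft — not met.
(1): T AND F → false.
(2) training certified — not satisfied.
(i) not (supervisor present) — not met.
(ii) not (holds permit) — fails.
(A) start within hours — satisfied.
(B) Schedule A material — fails.
So (iii) is not satisfied (T AND F).
(a): F OR F OR F → false.
(b) ≥7 days' notice — met.
(c) own property — met.
(3) = F AND T AND T = false.
Overall = F OR F OR F = false.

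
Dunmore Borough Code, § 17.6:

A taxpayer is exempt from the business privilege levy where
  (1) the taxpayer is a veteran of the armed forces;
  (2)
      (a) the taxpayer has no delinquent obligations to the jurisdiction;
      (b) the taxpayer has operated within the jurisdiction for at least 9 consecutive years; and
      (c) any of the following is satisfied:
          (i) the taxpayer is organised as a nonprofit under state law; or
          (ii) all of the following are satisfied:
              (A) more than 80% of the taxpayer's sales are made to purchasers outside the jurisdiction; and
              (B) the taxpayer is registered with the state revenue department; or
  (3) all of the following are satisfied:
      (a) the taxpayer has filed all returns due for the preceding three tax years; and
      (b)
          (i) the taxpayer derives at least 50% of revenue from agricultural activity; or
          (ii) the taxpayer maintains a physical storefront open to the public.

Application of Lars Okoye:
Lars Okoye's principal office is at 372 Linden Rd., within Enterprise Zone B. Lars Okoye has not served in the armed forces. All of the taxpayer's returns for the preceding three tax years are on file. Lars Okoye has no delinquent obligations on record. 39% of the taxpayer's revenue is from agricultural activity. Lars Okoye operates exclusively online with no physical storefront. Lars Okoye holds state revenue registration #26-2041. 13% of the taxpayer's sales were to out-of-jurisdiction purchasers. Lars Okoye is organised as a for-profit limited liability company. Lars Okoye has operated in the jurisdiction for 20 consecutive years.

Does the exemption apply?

No — not exempt.

(1) veteran — not met.
(a) no delinquency — holds.
(b) ≥ 9 yrs in jurisdiction — satisfied.
(i) nonprofit — fails.
(A) >80% out-of-jur. sales — not satisfied.
(B) state-registered — met.
So (ii) is not satisfied (F AND T).
So (c) is not satisfied (F OR F).
(2) = T AND T AND F = false.
(a) returns current — met.
(i) ≥50% agricultural — not met.
(ii) has storefront — fails.
So (b) is not satisfied (F OR F).
(3): T AND F → false.
Overall = F OR F OR F = false.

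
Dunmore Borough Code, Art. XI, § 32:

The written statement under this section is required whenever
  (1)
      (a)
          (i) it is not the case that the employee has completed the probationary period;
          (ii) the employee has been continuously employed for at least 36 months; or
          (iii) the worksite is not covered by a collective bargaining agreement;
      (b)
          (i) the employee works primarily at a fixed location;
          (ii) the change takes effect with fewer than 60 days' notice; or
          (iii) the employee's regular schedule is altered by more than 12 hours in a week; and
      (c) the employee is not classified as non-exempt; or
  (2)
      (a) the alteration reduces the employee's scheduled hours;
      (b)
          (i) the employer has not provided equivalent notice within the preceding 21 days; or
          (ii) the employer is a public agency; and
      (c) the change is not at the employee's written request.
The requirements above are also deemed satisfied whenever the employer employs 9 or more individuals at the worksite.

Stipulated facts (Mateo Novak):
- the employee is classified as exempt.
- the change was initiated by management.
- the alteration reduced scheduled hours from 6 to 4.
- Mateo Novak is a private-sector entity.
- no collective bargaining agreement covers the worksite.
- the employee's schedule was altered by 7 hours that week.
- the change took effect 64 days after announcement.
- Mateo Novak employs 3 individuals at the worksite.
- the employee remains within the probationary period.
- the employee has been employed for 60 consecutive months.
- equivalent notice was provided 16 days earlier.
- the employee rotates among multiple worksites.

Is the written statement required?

No — not required.

(i) not (past probation) — met.
(ii) tenure ≥ 36 mo. — satisfied.
(iii) no CBA — satisfied.
(a) = T OR T OR T = true.
(i) fixed location — not satisfied.
(ii) < 60 days' notice — not satisfied.
(iii) schedule shift > 12h — not met.
So (b) is not satisfied (F OR F OR F).
(c) not (non-exempt) — holds.
(1) = T AND F AND T = false.
(a) hours reduced — satisfied.
(i) no recent notice — not met.
(ii) public agency — not met.
So (b) is not satisfied (F OR F).
(c) not employee-requested — satisfied.
(2): T AND F AND T → false.
Overall = F OR F = false.
Exception (≥ 9 at site) — not satisfied.
Result: main false OR exception false → false.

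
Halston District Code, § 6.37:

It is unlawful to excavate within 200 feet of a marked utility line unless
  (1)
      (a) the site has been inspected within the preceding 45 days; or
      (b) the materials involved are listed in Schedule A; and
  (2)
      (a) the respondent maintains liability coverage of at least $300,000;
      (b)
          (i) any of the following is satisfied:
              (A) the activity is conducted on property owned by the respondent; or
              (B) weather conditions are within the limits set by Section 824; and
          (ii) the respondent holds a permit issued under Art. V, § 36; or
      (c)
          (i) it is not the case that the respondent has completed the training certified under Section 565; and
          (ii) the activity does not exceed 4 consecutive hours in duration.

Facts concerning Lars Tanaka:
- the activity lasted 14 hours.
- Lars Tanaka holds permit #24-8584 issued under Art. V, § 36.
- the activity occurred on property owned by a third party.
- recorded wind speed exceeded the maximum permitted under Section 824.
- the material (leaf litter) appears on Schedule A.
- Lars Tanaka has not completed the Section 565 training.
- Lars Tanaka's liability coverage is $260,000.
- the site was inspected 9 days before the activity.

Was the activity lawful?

No — unlawful.

(a) site inspected — met.
(b) Schedule A material — met.
(1) = T OR T = true.
(a) coverage ≥ $300,000 — not met.
(A) own property — not met.
(B) weather ok — not met.
(i) = F OR F = false.
(ii) holds permit — met.
(b): F AND T → false.
(i) not (training certified) — met.
(ii) ≤ 4 hrs duration — not met.
So (c) is not satisfied (T AND F).
(2): F OR F OR F → false.
Overall = T AND F = false.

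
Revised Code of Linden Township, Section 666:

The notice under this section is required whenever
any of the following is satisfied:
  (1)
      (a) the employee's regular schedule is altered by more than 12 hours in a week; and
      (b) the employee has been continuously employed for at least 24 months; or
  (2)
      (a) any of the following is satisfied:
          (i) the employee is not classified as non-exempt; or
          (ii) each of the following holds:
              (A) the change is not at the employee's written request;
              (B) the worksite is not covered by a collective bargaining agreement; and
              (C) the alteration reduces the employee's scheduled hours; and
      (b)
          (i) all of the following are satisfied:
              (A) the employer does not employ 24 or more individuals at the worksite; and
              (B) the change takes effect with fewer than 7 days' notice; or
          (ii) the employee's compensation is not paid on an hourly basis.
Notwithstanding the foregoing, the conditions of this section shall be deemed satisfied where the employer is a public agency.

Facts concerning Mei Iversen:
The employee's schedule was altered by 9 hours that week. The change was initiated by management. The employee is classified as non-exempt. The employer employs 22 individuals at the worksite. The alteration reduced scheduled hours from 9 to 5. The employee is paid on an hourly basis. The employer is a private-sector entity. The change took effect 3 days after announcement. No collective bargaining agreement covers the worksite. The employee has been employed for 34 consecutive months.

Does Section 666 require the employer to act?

Yes — required.

(a) schedule shift > 12h — not satisfied.
(b) tenure ≥ 24 mo. — holds.
(1): F AND T → false.
(i) not (non-exempt) — fails.
(A) not employee-requested — satisfied.
(B) no CBA — met.
(C) hours reduced — met.
(ii) = T AND T AND T = true.
(a) = F OR T = true.
(A) not (≥ 24 at site) — holds.
(B) < 7 days' notice — satisfied.
(i) = T AND T = true.
(ii) not (hourly-paid) — fails.
(b): T OR F → true.
(2) = T AND T = true.
Overall = F OR T = true.
Exception (public agency) — not satisfied.
Result: main true OR exception false → true.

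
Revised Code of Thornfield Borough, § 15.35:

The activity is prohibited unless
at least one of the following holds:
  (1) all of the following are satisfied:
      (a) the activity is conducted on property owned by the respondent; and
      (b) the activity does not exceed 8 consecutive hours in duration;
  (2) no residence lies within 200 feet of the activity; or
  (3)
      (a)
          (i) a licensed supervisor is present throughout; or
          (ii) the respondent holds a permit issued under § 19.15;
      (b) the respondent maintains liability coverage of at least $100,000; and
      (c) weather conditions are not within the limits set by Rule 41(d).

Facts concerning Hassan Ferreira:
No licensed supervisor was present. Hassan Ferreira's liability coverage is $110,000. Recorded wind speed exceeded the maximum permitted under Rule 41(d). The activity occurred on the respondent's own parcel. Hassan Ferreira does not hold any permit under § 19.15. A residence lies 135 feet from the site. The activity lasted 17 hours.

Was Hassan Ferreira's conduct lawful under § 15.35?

(a) own property — met.
(b) ≤ 8 hrs duration — not satisfied.
(1): T AND F → false.
(2) no residence in 200 ft — not met.
(i) supervisor present — fails.
(ii) holds permit — not met.
(a): F OR F → false.
(b) coverage ≥ $100,000 — satisfied.
(c) not (weather ok) — met.
So (3) is not satisfied (F AND T AND T).
Overall = F OR F OR F = false.

No — unlawful.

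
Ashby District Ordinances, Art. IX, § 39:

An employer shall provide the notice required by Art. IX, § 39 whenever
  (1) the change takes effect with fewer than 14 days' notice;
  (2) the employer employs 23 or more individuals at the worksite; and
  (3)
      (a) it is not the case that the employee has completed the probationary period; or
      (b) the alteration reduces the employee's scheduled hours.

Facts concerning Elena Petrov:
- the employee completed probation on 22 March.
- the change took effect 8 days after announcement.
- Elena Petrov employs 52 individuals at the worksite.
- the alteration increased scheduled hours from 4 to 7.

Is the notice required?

(1) < 14 days' notice — satisfied.
(2) ≥ 23 at site — holds.
(a) not (past probation) — fails.
(b) hours reduced — not met.
(3) = F OR F = false.
So Overall is not satisfied (T AND T AND F).

No — not required.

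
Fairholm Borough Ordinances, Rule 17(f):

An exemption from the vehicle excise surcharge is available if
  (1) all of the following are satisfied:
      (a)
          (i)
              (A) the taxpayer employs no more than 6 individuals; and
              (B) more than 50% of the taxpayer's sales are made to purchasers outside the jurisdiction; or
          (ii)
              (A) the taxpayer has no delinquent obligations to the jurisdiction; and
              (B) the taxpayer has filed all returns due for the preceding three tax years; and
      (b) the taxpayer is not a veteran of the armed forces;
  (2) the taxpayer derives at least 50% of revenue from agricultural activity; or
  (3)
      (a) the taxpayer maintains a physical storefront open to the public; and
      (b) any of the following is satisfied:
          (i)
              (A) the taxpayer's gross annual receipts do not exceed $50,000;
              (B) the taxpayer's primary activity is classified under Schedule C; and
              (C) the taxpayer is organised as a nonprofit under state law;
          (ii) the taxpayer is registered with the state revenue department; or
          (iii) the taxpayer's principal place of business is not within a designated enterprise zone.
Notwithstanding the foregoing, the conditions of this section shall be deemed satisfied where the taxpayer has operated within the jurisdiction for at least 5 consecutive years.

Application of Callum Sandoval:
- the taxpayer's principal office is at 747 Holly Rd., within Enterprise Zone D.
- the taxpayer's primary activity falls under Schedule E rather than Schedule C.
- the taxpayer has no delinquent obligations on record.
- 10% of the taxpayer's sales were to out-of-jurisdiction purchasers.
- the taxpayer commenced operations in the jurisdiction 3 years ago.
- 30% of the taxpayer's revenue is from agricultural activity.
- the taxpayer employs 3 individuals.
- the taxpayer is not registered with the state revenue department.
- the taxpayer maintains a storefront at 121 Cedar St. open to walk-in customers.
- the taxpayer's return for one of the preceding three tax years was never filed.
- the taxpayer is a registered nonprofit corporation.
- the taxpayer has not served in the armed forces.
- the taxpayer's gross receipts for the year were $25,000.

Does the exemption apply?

(A) ≤ 6 employees — satisfied.
(B) >50% out-of-jur. sales — not satisfied.
So (i) is not satisfied (T AND F).
(A) no delinquency — met.
(B) returns current — not satisfied.
(ii): T AND F → false.
(a) = F OR F = false.
(b) not (veteran) — met.
(1): F AND T → false.
(2) ≥50% agricultural — not met.
(a) has storefront — met.
(A) receipts ≤ $50,000 — met.
(B) Schedule C activity — not met.
(C) nonprofit — met.
So (i) is not satisfied (T AND F AND T).
(ii) state-registered — not met.
(iii) not (in enterprise zone) — fails.
(b): F OR F OR F → false.
(3): T AND F → false.
Overall: F OR F OR F → false.
Exception (≥ 5 yrs in jurisdiction) — not satisfied.
Result: main false OR exception false → false.

No — not exempt.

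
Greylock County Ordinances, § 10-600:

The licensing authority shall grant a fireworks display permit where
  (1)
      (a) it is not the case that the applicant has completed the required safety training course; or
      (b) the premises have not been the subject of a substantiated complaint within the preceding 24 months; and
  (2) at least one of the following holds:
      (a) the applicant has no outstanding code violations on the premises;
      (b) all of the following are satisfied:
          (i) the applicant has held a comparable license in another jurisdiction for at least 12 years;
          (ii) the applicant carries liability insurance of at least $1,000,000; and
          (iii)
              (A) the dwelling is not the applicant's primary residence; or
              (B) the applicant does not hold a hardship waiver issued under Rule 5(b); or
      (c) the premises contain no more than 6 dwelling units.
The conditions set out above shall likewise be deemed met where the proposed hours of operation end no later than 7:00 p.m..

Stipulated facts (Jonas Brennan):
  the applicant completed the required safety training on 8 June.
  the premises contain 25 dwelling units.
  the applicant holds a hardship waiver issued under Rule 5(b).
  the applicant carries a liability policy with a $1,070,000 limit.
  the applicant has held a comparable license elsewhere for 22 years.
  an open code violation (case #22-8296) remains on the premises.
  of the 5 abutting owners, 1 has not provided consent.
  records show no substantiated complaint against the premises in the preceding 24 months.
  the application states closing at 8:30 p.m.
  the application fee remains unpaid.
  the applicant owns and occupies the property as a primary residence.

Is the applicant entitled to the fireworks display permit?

No — denied.

(a) not (safety training) — not met.
(b) no complaint in 24 mo. — met.
(1) = F OR T = true.
(a) no code violations — fails.
(i) prior license ≥ 12 yr — holds.
(ii) insurance ≥ $1,000,000 — met.
(A) not (primary residence) — not satisfied.
(B) not (hardship waiver) — not satisfied.
So (iii) is not satisfied (F OR F).
So (b) is not satisfied (T AND T AND F).
(c) ≤ 6 units — fails.
So (2) is not satisfied (F OR F OR F).
Overall: T AND F → false.
Exception (closes by 7 p.m.) — not satisfied.
Result: main false OR exception false → false.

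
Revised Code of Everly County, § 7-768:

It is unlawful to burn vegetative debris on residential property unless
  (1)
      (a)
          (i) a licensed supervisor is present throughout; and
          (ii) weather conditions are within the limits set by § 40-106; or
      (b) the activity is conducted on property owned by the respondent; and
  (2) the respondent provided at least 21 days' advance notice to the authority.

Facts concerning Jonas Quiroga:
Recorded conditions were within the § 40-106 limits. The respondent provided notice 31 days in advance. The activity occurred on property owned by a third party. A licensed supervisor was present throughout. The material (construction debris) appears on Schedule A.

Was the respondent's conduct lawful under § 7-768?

(i) supervisor present — holds.
(ii) weather ok — met.
(a) = T AND T = true.
(b) own property — not met.
(1) = T OR F = true.
(2) ≥21 days' notice — holds.
So Overall is satisfied (T AND T).

Yes — lawful.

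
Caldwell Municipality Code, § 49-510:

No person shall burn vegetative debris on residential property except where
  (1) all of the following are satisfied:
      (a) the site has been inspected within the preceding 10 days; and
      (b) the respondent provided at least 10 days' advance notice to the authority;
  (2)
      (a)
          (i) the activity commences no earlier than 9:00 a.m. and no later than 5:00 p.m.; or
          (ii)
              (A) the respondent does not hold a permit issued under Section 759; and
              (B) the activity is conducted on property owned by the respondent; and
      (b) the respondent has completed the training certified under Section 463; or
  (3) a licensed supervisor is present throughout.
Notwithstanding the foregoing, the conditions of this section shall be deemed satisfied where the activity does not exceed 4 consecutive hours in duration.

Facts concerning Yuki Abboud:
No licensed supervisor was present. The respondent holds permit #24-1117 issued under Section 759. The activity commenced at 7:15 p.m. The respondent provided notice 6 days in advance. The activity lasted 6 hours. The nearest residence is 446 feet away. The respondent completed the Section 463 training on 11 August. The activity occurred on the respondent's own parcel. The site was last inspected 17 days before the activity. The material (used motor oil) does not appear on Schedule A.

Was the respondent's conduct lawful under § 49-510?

(a) site inspected — not satisfied.
(b) ≥10 days' notice — fails.
(1): F AND F → false.
(i) start within hours — not met.
(A) not (holds permit) — not satisfied.
(B) own property — holds.
(ii): F AND T → false.
(a) = F OR F = false.
(b) training certified — satisfied.
So (2) is not satisfied (F AND T).
(3) supervisor present — not satisfied.
So Overall is not satisfied (F OR F OR F).
Exception (≤ 4 hrs duration) — not satisfied.
Result: main false OR exception false → false.

No — unlawful.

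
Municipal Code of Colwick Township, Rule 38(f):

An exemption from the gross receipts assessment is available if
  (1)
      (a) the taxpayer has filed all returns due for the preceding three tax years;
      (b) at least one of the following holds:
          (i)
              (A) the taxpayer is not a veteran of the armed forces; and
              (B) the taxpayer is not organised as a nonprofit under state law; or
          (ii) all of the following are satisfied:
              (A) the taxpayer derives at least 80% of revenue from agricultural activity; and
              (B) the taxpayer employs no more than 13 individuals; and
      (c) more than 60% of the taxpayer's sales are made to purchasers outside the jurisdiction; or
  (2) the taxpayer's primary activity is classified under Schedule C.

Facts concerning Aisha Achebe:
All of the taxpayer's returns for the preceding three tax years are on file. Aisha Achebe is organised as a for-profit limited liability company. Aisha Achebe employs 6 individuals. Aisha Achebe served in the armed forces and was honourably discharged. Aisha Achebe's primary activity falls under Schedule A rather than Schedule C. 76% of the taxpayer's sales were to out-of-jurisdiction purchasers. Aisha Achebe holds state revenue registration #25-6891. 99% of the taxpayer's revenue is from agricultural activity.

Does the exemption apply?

Yes — exempt.

(a) returns current — met.
(A) not (veteran) — fails.
(B) not (nonprofit) — satisfied.
So (i) is not satisfied (F AND T).
(A) ≥80% agricultural — satisfied.
(B) ≤ 13 employees — holds.
(ii) = T AND T = true.
(b): F OR T → true.
(c) >60% out-of-jur. sales — satisfied.
(1) = T AND T AND T = true.
(2) Schedule C activity — not satisfied.
So Overall is satisfied (T OR F).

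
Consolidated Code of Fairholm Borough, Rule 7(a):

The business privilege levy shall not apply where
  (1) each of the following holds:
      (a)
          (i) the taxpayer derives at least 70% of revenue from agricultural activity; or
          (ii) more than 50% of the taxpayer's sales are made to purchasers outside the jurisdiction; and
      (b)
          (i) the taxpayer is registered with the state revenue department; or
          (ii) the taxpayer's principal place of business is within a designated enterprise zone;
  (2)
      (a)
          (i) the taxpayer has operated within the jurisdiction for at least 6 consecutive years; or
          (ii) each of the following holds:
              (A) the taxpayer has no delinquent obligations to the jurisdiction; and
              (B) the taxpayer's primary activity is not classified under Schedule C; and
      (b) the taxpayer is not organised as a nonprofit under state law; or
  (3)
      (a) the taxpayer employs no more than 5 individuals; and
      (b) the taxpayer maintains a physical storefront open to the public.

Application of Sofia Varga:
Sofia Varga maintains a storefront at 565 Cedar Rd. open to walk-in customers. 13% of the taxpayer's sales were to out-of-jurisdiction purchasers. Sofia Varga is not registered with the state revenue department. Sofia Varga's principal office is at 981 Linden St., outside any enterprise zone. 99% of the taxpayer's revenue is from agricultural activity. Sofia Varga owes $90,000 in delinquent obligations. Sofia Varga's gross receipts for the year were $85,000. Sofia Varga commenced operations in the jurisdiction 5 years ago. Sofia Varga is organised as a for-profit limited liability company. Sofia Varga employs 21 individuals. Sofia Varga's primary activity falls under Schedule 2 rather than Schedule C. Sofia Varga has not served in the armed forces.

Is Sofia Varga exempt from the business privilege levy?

No — not exempt.

(i) ≥70% agricultural — met.
(ii) >50% out-of-jur. sales — fails.
So (a) is satisfied (T OR F).
(i) state-registered — not met.
(ii) in enterprise zone — fails.
So (b) is not satisfied (F OR F).
(1) = T AND F = false.
(i) ≥ 6 yrs in jurisdiction — not met.
(A) no delinquency — fails.
(B) not (Schedule C activity) — satisfied.
(ii): F AND T → false.
(a): F OR F → false.
(b) not (nonprofit) — holds.
So (2) is not satisfied (F AND T).
(a) ≤ 5 employees — not met.
(b) has storefront — satisfied.
(3) = F AND T = false.
Overall = F OR F OR F = false.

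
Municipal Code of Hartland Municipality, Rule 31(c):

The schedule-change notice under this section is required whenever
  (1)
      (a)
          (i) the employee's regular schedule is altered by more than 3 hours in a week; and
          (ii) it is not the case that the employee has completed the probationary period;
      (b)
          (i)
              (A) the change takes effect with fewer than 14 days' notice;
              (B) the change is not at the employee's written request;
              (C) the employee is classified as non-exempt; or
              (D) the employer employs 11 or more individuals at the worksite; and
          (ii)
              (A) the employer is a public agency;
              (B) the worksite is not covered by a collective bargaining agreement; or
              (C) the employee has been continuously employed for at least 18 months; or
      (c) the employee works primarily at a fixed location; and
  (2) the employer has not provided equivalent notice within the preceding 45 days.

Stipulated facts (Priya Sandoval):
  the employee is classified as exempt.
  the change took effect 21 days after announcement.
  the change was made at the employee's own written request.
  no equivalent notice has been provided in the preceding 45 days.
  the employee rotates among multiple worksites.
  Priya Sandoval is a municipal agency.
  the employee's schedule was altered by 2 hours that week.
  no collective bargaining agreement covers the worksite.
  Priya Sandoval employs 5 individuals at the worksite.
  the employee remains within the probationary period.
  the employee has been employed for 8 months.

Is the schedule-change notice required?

No — not required.

(i) schedule shift > 3h — fails.
(ii) not (past probation) — met.
(a): F AND T → false.
(A) < 14 days' notice — not satisfied.
(B) not employee-requested — not satisfied.
(C) non-exempt — fails.
(D) ≥ 11 at site — fails.
(i): F OR F OR F OR F → false.
(A) public agency — satisfied.
(B) no CBA — met.
(C) tenure ≥ 18 mo. — fails.
So (ii) is satisfied (T OR T OR F).
(b): F AND T → false.
(c) fixed location — not met.
(1): F OR F OR F → false.
(2) no recent notice — holds.
Overall = F AND T = false.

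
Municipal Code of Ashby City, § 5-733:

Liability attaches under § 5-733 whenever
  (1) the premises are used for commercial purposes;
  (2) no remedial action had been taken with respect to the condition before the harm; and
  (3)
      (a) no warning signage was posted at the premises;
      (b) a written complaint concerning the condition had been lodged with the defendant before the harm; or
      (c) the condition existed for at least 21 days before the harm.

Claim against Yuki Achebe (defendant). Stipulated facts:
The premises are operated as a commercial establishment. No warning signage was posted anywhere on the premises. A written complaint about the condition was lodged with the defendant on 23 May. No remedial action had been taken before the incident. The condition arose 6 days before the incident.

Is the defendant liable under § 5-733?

(1) commercial use — satisfied.
(2) no remedial action — satisfied.
(a) no signage posted — satisfied.
(b) complaint lodged — satisfied.
(c) condition ≥21 days old — not satisfied.
So (3) is satisfied (T OR T OR F).
Overall: T AND T AND T → true.

Yes — liable.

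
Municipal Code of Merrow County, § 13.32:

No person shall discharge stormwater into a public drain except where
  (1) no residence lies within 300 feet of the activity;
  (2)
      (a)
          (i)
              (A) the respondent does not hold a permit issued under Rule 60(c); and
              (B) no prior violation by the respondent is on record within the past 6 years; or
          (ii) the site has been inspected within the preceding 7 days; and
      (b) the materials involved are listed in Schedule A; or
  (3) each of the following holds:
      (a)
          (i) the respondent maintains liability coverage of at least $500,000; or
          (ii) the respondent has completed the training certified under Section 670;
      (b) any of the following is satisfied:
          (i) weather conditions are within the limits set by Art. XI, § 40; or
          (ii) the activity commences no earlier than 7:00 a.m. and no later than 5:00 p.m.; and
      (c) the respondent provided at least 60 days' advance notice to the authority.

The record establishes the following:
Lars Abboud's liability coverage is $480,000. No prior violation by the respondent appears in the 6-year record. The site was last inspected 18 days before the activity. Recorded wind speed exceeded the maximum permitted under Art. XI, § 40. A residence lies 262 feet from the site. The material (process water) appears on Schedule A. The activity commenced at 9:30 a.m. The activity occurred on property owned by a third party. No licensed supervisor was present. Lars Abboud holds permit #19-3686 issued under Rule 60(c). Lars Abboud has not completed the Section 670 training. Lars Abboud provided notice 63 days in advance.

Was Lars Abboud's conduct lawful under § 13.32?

No — unlawful.

(1) no residence in 300 ft — not satisfied.
(A) not (holds permit) — fails.
(B) no prior violation — holds.
So (i) is not satisfied (F AND T).
(ii) site inspected — not satisfied.
(a): F OR F → false.
(b) Schedule A material — satisfied.
So (2) is not satisfied (F AND T).
(i) coverage ≥ $500,000 — not met.
(ii) training certified — not satisfied.
(a): F OR F → false.
(i) weather ok — fails.
(ii) start within hours — holds.
(b) = F OR T = true.
(c) ≥60 days' notice — satisfied.
So (3) is not satisfied (F AND T AND T).
So Overall is not satisfied (F OR F OR F).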